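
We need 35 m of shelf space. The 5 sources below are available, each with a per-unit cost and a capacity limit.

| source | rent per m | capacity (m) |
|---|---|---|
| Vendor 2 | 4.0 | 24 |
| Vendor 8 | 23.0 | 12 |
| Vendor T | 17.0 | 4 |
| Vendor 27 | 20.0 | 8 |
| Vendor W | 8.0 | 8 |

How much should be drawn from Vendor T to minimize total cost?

Use sources in increasing cost order.
Take 24 from Vendor 2 at 4.0 — need 11 more.
Vendor W at 8.0: take all 8 m — 3 still needed.
Vendor T (17.0): take the remaining 3 — done.
Vendor 27, Vendor 8: unused.

3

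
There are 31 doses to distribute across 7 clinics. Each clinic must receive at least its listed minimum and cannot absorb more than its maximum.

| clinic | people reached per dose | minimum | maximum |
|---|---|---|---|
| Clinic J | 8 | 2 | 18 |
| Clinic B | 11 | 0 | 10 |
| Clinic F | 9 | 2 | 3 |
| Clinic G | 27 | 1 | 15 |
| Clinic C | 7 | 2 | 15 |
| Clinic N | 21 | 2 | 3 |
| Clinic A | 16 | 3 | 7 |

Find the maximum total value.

Meeting every minimum uses 2+0+2+1+2+2+3 = 12 doses, leaving 19.
Order the clinics by people reached per dose: Clinic G 27 > Clinic N 21 > Clinic A 16 > Clinic B 11 > Clinic F 9 > Clinic J 8 > Clinic C 7.
Give Clinic G 14 more to hit its cap of 15 → 5 left.
Clinic N takes 1 more to reach its cap of 3 → 4 left.
Clinic A takes 4 more to reach its cap of 7 → 0 left.
Total = 8×2 + 9×2 + 27×15 + 7×2 + 21×3 + 16×7 = 628.

628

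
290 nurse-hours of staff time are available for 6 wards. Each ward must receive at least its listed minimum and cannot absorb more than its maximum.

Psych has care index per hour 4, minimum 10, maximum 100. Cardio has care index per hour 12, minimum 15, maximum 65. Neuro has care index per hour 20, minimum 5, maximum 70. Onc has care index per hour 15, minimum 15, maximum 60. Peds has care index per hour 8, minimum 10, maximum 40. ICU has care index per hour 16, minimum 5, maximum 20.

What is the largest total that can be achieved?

3860

Meeting every minimum uses 10+15+5+15+10+5 = 60 nurse-hours, leaving 230.
Highest care index per hour first: Neuro 20 > ICU 16 > Onc 15 > Cardio 12 > Peds 8 > Psych 4.
Neuro: +65 to 70 (cap) ; 165 left.
ICU: +15 to 20 (cap) ; 150 left.
Onc takes 45 more to reach its cap of 60 ; 105 left.
Cardio: +50 to 65 (cap) ; 55 left.
Peds takes 30 more to reach its cap of 40 ; 25 left.
Psych has room for 90 more but only 25 remain, so it gets 35.
Total = 4×35 + 12×65 + 20×70 + 15×60 + 8×40 + 16×20 = 3860.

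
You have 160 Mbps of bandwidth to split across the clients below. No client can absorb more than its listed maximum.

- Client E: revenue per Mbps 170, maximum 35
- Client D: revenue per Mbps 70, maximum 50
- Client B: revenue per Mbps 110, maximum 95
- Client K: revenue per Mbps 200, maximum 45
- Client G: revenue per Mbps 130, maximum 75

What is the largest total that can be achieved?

Rank by revenue per Mbps: Client K 200 > Client E 170 > Client G 130 > Client B 110 > Client D 70.
Client K takes 45 to reach its cap of 45 — 115 left.
Client E takes 35 to reach its cap of 35 — 80 left.
Client G: +75 to 75 (cap) — 5 left.
Client B has room for 95 but only 5 remain, so it gets 5.
Total = 170×35 + 110×5 + 200×45 + 130×75 = 25250.

25250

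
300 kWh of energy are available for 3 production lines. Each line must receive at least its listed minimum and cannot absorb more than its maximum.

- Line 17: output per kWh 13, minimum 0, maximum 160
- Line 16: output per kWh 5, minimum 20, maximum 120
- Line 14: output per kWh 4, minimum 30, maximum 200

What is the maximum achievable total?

Meeting every minimum uses 0+20+30 = 50 kWh, leaving 250.
Order the production lines by output per kWh: Line 17 13 > Line 16 5 > Line 14 4.
Line 17 takes 160 more to reach its cap of 160 ; 90 left.
Line 16 has room for 100 more but only 90 remain, so it gets 110.
Total = 13×160 + 5×110 + 4×30 = 2750.

2750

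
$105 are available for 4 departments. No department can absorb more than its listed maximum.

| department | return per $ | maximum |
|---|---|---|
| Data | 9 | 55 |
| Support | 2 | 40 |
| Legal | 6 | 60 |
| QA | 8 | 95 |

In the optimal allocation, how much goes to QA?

50

Rank by return per $: Data 9 > QA 8 > Legal 6 > Support 2.
Give Data 55 to hit its cap of 55 → 50 left.
Only 50 left; QA takes them to reach 50.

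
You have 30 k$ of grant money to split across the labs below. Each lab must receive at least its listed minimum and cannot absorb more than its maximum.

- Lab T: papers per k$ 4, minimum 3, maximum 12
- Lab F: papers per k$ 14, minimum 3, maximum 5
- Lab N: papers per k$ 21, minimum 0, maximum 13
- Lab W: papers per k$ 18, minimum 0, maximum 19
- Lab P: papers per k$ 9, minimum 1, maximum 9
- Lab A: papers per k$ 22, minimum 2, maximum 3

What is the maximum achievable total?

528

Meeting every minimum uses 3+3+0+0+1+2 = 9 k$, leaving 21.
Rank by papers per k$: Lab A 22 > Lab N 21 > Lab W 18 > Lab F 14 > Lab P 9 > Lab T 4.
Lab A: +1 to 3 (cap) ; 20 left.
Lab N takes 13 more to reach its cap of 13 ; 7 left.
Only 7 left; Lab W takes them to reach 7.
Total = 4×3 + 14×3 + 21×13 + 18×7 + 9×1 + 22×3 = 528.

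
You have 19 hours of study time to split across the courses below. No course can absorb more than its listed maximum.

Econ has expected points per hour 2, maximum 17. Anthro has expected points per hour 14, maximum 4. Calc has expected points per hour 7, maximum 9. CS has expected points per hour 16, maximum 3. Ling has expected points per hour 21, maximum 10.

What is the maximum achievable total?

328

Highest expected points per hour first: Ling 21 > CS 16 > Anthro 14 > Calc 7 > Econ 2.
Give Ling 10 to hit its cap of 10 → 9 left.
CS takes 3 to reach its cap of 3 → 6 left.
Anthro: +4 to 4 (cap) → 2 left.
Calc: +2 (room for 9) → 2. Pool exhausted.
Total = 14×4 + 7×2 + 16×3 + 21×10 = 328.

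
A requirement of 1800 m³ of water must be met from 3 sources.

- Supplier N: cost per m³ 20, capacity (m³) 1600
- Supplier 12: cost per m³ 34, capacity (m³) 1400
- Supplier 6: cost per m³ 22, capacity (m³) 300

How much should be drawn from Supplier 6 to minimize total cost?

Fill from the cheapest source first.
Take 1600 from Supplier N at 20 ; need 200 more.
Supplier 6 (22): take the remaining 200 ; done.
Supplier 12: unused.

200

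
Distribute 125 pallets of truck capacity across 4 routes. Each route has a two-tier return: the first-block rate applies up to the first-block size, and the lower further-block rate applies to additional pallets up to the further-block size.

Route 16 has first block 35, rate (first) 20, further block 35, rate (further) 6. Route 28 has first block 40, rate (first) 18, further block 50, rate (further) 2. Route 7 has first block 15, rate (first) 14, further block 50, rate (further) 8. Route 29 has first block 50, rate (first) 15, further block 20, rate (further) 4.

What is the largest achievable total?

2170

Order all 8 blocks by rate: Route 16/tier1 20 > Route 28/tier1 18 > Route 29/tier1 15 > Route 7/tier1 14 > Route 7/tier2 8 > Route 16/tier2 6 > Route 29/tier2 4 > Route 28/tier2 2.
Fill Route 16 tier1 block (35 at 20) — 90 left.
Fill Route 28 tier1 block (40 at 18) — 50 left.
Route 29/tier1 (15): +50 — 0 left.
Total = 20×35 + 18×40 + 15×50 = 2170.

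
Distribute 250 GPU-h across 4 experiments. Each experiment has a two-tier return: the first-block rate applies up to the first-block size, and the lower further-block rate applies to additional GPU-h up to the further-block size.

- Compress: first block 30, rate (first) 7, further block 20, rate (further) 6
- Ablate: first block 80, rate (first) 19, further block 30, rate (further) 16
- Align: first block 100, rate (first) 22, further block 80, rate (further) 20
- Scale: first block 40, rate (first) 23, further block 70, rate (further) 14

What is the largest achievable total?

Treat each block as its own option and order by rate: Scale/first 23 > Align/first 22 > Align/second 20 > Ablate/first 19 > Ablate/second 16 > Scale/second 14 > Compress/first 7 > Compress/second 6.
Scale/first (23): +40 ; 210 left.
Align/first (22): +100 ; 110 left.
Fill Align second block (80 at 20) ; 30 left.
Ablate first at 19: only 30 left, fill 30.
Total = 23×40 + 22×100 + 20×80 + 19×30 = 5290.

5290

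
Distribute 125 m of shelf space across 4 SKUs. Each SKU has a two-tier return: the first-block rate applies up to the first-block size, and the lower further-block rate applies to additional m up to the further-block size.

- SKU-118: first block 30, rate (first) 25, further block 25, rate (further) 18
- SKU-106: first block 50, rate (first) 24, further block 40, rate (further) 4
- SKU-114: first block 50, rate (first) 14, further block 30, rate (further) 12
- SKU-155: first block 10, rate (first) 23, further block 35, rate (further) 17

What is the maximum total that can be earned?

Rank every tier by rate: SKU-118/tier1 25 > SKU-106/tier1 24 > SKU-155/tier1 23 > SKU-118/tier2 18 > SKU-155/tier2 17 > SKU-114/tier1 14 > SKU-114/tier2 12 > SKU-106/tier2 4.
Fill SKU-118 tier1 block (30 at 25) → 95 left.
Fill SKU-106 tier1 block (50 at 24) → 45 left.
Fill SKU-155 tier1 block (10 at 23) → 35 left.
SKU-118 tier2 at 18: fill all 25 → 10 left.
SKU-155/tier2: +10 of 35 at 17; pool empty.
Total = 25×30 + 24×50 + 23×10 + 18×25 + 17×10 = 2800.

2800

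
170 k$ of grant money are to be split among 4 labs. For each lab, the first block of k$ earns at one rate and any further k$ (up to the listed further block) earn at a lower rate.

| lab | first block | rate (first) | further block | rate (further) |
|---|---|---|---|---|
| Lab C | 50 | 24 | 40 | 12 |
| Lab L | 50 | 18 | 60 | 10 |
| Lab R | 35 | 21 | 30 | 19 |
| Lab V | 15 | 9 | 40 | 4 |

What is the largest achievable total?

Rank every tier by rate: Lab C/tier1 24 > Lab R/tier1 21 > Lab R/tier2 19 > Lab L/tier1 18 > Lab C/tier2 12 > Lab L/tier2 10 > Lab V/tier1 9 > Lab V/tier2 4.
Fill Lab C tier1 block (50 at 24) — 120 left.
Lab R/tier1 (21): +35 — 85 left.
Fill Lab R tier2 block (30 at 19) — 55 left.
Lab L tier1 at 18: fill all 50 — 5 left.
Lab C/tier2: +5 of 40 at 12; pool empty.
Total = 24×50 + 21×35 + 19×30 + 18×50 + 12×5 = 3465.

3465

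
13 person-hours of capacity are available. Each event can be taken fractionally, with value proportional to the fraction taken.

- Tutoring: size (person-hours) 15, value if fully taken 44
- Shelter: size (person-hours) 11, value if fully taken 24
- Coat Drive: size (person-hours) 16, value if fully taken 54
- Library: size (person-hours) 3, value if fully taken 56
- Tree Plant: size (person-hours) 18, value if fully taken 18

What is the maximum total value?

89.75

Rank by value-to-size ratio: Library 56/3≈18.7, Coat Drive 54/16≈3.38, Tutoring 44/15≈2.93, Shelter 24/11≈2.18, Tree Plant 18/18≈1.
Take all of Library (3 person-hours, value 56) ; 10 person-hours left.
Only 10 person-hours remain; take 10/16 of Coat Drive for value 54×10/16 = 33.75.
Total value = 89.75.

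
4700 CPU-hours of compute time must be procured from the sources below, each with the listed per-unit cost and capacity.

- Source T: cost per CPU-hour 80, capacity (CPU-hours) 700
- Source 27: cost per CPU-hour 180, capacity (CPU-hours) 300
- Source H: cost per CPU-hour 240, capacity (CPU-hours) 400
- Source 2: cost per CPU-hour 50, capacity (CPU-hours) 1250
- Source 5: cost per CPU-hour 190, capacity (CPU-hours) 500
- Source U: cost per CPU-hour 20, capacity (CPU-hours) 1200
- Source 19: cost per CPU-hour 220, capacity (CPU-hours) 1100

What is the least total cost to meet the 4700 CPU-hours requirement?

456500

Cheapest first:
Source U (20): use full 1200 ; 3500 CPU-hours to go.
Source 2 (50): use full 1250 ; 2250 CPU-hours to go.
Take 700 from Source T at 80 ; need 1550 more.
Take 300 from Source 27 at 180 ; need 1250 more.
Source 5 (190): use full 500 ; 750 CPU-hours to go.
Take 750 from Source 19 at 220 to finish.
Source H: unused.
Cost = 1200×20 + 1250×50 + 700×80 + 300×180 + 500×190 + 750×220 = 456500.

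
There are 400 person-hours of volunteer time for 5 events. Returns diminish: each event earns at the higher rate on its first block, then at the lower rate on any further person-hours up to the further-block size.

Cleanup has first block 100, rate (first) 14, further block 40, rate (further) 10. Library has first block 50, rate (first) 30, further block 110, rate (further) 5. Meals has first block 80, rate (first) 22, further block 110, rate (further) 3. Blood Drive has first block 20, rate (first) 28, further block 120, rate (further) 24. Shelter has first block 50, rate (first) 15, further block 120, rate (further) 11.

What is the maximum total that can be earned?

Rank every tier by rate: Library/T1 30 > Blood Drive/T1 28 > Blood Drive/T2 24 > Meals/T1 22 > Shelter/T1 15 > Cleanup/T1 14 > Shelter/T2 11 > Cleanup/T2 10 > Library/T2 5 > Meals/T2 3.
Fill Library T1 block (50 at 30) → 350 left.
Blood Drive T1 at 28: fill all 20 → 330 left.
Blood Drive T2 at 24: fill all 120 → 210 left.
Meals T1 at 22: fill all 80 → 130 left.
Fill Shelter T1 block (50 at 15) → 80 left.
Cleanup T1 at 14: only 80 left, fill 80.
Total = 30×50 + 28×20 + 24×120 + 22×80 + 15×50 + 14×80 = 8570.

8570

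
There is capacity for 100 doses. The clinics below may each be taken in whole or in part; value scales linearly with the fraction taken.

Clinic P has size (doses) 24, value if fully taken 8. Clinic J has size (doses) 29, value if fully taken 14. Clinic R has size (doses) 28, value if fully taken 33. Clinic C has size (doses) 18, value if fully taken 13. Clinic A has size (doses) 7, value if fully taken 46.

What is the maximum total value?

Best value per unit of size first: Clinic A 46/7≈6.57, Clinic R 33/28≈1.18, Clinic C 13/18≈0.722, Clinic J 14/29≈0.483, Clinic P 8/24≈0.333.
Take all of Clinic A (7 doses, value 46) → 93 doses left.
Take all of Clinic R (28 doses, value 33) → 65 doses left.
Take all of Clinic C (18 doses, value 13) → 47 doses left.
Take all of Clinic J (29 doses, value 14) → 18 doses left.
Only 18 doses remain; take 18/24 of Clinic P for value 8×18/24 = 6.
Total value = 112.

112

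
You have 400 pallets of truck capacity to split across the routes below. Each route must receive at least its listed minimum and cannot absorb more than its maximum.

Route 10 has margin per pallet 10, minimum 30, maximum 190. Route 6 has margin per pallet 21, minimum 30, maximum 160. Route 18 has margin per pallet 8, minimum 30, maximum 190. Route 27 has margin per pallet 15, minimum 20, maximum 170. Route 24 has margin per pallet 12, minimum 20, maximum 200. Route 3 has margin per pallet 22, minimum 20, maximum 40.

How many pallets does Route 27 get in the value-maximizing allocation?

120

Meeting every minimum uses 30+30+30+20+20+20 = 150 pallets, leaving 250.
Rank by margin per pallet: Route 3 22 > Route 6 21 > Route 27 15 > Route 24 12 > Route 10 10 > Route 18 8.
Route 3 takes 20 more to reach its cap of 40 — 230 left.
Route 6: +130 to 160 (cap) — 100 left.
Route 27: +100 (room for 150) → 120. Pool exhausted.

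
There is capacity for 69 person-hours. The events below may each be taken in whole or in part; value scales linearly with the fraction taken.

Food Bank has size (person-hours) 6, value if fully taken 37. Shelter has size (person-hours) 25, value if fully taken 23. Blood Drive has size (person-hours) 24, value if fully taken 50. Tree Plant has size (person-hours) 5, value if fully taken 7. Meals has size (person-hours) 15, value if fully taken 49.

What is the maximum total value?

Sort by value density: Food Bank 37/6≈6.17, Meals 49/15≈3.27, Blood Drive 50/24≈2.08, Tree Plant 7/5≈1.4, Shelter 23/25≈0.92.
Food Bank: take in full, 6 person-hours for value 37 ; 63 left.
All 15 person-hours of Meals fit (value 49) ; 48 remain.
Take all of Blood Drive (24 person-hours, value 50) ; 24 person-hours left.
All 5 person-hours of Tree Plant fit (value 7) ; 19 remain.
Only 19 person-hours remain; take 19/25 of Shelter for value 23×19/25 = 17.48.
Total value = 160.48.

160.48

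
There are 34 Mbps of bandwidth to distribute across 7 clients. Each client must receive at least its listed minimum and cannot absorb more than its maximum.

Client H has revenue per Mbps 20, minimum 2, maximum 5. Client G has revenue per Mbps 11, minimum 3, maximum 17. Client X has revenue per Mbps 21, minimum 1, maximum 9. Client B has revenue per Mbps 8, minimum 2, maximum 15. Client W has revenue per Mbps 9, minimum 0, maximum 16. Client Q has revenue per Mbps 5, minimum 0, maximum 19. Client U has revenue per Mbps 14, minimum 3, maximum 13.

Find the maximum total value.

Meeting every minimum uses 2+3+1+2+0+0+3 = 11 Mbps, leaving 23.
Order the clients by revenue per Mbps: Client X 21 > Client H 20 > Client U 14 > Client G 11 > Client W 9 > Client B 8 > Client Q 5.
Client X takes 8 more to reach its cap of 9 — 15 left.
Client H: +3 to 5 (cap) — 12 left.
Client U: +10 to 13 (cap) — 2 left.
Client G has room for 14 more but only 2 remain, so it gets 5.
Total = 20×5 + 11×5 + 21×9 + 8×2 + 14×13 = 542.

542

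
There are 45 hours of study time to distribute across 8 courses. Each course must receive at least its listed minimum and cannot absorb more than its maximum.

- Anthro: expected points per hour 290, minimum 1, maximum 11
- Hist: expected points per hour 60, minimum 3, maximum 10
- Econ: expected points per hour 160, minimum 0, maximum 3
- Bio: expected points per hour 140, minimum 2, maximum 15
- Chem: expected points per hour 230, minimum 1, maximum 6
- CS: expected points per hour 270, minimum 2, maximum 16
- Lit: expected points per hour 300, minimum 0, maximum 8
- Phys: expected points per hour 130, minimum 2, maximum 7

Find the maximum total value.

11320

Meeting every minimum uses 1+3+0+2+1+2+0+2 = 11 hours, leaving 34.
Order the courses by expected points per hour: Lit 300 > Anthro 290 > CS 270 > Chem 230 > Econ 160 > Bio 140 > Phys 130 > Hist 60.
Lit: +8 to 8 (cap) → 26 left.
Anthro takes 10 more to reach its cap of 11 → 16 left.
CS: +14 to 16 (cap) → 2 left.
Chem has room for 5 more but only 2 remain, so it gets 3.
Total = 290×11 + 60×3 + 140×2 + 230×3 + 270×16 + 300×8 + 130×2 = 11320.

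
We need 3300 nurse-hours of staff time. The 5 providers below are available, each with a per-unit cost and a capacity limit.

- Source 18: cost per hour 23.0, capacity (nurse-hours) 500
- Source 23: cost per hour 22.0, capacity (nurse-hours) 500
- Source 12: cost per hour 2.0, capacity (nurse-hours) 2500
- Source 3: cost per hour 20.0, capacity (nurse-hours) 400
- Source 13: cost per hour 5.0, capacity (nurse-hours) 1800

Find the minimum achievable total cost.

9000

Fill from the cheapest provider first.
Source 12 (2.0): use full 2500 ; 800 nurse-hours to go.
Source 13 (5.0): take the remaining 800 ; done.
Source 3, Source 23, Source 18: unused.
Cost = 2500×2.0 + 800×5.0 = 9000.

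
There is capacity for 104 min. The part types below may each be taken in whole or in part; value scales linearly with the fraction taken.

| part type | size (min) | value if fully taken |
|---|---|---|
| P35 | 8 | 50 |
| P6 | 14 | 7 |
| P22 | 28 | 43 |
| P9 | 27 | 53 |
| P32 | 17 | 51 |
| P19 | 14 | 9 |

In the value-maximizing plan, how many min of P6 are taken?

10

Rank by value-to-size ratio: P35 50/8≈6.25, P32 51/17≈3, P9 53/27≈1.96, P22 43/28≈1.54, P19 9/14≈0.643, P6 7/14≈0.5.
All 8 min of P35 fit (value 50) → 96 remain.
Take all of P32 (17 min, value 51) → 79 min left.
All 27 min of P9 fit (value 53) → 52 remain.
P22: take in full, 28 min for value 43 → 24 left.
Take all of P19 (14 min, value 9) → 10 min left.
10 min left: a 10/14 share of P6 gives 7×10/14 = 5.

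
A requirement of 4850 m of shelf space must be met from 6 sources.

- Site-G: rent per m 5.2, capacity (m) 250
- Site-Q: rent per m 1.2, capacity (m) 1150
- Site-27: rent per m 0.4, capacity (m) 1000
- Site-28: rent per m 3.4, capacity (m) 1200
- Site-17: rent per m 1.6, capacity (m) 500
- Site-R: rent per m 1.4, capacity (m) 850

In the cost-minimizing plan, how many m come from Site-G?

Cheapest first:
Site-27 at 0.4: take all 1000 m → 3850 still needed.
Site-Q (1.2): use full 1150 → 2700 m to go.
Site-R at 1.4: take all 850 m → 1850 still needed.
Site-17 at 1.6: take all 500 m → 1350 still needed.
Site-28 at 3.4: take all 1200 m → 150 still needed.
Take 150 from Site-G at 5.2 to finish.

150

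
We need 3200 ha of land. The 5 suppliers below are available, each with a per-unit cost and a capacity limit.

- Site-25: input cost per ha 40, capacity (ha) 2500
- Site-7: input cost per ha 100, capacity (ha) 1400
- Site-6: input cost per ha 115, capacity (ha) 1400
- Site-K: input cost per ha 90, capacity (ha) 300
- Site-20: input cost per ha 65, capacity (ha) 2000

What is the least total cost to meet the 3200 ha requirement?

Fill from the cheapest supplier first.
Take 2500 from Site-25 at 40 — need 700 more.
Site-20 (65): take the remaining 700 — done.
Site-K, Site-7, Site-6: unused.
Cost = 2500×40 + 700×65 = 145500.

145500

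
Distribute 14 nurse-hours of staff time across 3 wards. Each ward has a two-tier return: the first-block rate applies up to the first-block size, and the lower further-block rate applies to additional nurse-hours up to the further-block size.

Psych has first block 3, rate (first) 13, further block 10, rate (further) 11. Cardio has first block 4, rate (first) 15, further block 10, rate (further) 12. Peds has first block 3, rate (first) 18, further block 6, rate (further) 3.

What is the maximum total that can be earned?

Order all 6 blocks by rate: Peds/tier1 18 > Cardio/tier1 15 > Psych/tier1 13 > Cardio/tier2 12 > Psych/tier2 11 > Peds/tier2 3.
Peds tier1 at 18: fill all 3 → 11 left.
Fill Cardio tier1 block (4 at 15) → 7 left.
Fill Psych tier1 block (3 at 13) → 4 left.
4 remain; put them into Cardio tier2 at 12.
Total = 18×3 + 15×4 + 13×3 + 12×4 = 201.

201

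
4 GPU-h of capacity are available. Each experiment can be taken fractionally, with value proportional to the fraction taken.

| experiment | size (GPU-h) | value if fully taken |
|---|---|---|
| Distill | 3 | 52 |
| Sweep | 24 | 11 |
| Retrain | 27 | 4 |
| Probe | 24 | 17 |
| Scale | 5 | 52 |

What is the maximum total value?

62.4

Sort by value density: Distill 52/3≈17.3, Scale 52/5≈10.4, Probe 17/24≈0.708, Sweep 11/24≈0.458, Retrain 4/27≈0.148.
All 3 GPU-h of Distill fit (value 52) → 1 remain.
Only 1 GPU-h remain; take 1/5 of Scale for value 52×1/5 = 10.4.
Total value = 62.4.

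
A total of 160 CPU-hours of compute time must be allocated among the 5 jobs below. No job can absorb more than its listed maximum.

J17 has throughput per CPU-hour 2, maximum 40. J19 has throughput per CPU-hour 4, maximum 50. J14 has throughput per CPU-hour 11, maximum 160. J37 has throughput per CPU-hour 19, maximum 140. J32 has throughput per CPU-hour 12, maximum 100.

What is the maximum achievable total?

Rank by throughput per CPU-hour: J37 19 > J32 12 > J14 11 > J19 4 > J17 2.
J37: +140 to 140 (cap) → 20 left.
J32: +20 (room for 100) → 20. Pool exhausted.
Total = 19×140 + 12×20 = 2900.

2900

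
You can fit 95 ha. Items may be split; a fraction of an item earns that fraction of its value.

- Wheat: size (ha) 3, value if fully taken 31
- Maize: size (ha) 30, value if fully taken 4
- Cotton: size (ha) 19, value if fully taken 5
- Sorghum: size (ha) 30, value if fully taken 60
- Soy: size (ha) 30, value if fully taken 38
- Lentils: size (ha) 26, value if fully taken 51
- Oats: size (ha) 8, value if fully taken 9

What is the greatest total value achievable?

186.75

Best value per unit of size first: Wheat 31/3≈10.3, Sorghum 60/30≈2, Lentils 51/26≈1.96, Soy 38/30≈1.27, Oats 9/8≈1.12, Cotton 5/19≈0.263, Maize 4/30≈0.133.
All 3 ha of Wheat fit (value 31) → 92 remain.
Take all of Sorghum (30 ha, value 60) → 62 ha left.
Take all of Lentils (26 ha, value 51) → 36 ha left.
All 30 ha of Soy fit (value 38) → 6 remain.
Fill the last 6 ha with part of Oats: 6/8 of it earns 6.75.
Total value = 186.75.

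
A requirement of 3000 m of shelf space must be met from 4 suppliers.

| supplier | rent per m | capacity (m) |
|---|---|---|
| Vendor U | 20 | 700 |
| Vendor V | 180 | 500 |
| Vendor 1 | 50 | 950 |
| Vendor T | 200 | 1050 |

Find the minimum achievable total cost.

321500

Fill from the cheapest supplier first.
Vendor U (20): use full 700 — 2300 m to go.
Take 950 from Vendor 1 at 50 — need 1350 more.
Vendor V (180): use full 500 — 850 m to go.
Vendor T (200): take the remaining 850 — done.
Cost = 700×20 + 950×50 + 500×180 + 850×200 = 321500.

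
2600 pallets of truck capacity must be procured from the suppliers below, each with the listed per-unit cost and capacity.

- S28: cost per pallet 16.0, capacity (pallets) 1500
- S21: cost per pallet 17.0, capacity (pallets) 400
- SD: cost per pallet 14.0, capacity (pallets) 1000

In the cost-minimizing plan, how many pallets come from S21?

Use suppliers in increasing cost order.
SD (14.0): use full 1000 → 1600 pallets to go.
Take 1500 from S28 at 16.0 → need 100 more.
S21 (17.0): take the remaining 100 → done.

100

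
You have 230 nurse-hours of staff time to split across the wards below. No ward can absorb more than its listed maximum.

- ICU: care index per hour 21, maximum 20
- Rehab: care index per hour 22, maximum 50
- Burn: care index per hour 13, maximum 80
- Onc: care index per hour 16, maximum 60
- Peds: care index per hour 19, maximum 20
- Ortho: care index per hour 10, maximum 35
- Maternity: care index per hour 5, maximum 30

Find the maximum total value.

3900

Highest care index per hour first: Rehab 22 > ICU 21 > Peds 19 > Onc 16 > Burn 13 > Ortho 10 > Maternity 5.
Give Rehab 50 to hit its cap of 50 ; 180 left.
Give ICU 20 to hit its cap of 20 ; 160 left.
Peds takes 20 to reach its cap of 20 ; 140 left.
Give Onc 60 to hit its cap of 60 ; 80 left.
Burn takes 80 to reach its cap of 80 ; 0 left.
Total = 21×20 + 22×50 + 13×80 + 16×60 + 19×20 = 3900.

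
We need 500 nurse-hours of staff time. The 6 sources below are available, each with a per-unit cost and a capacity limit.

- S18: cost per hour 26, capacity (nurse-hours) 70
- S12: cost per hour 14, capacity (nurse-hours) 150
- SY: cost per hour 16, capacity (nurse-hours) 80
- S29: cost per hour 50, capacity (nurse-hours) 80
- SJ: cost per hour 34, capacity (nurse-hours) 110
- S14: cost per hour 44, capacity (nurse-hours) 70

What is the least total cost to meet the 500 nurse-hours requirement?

13020

Use sources in increasing cost order.
S12 (14): use full 150 ; 350 nurse-hours to go.
SY at 16: take all 80 nurse-hours ; 270 still needed.
S18 (26): use full 70 ; 200 nurse-hours to go.
SJ (34): use full 110 ; 90 nurse-hours to go.
S14 (44): use full 70 ; 20 nurse-hours to go.
S29 at 50: take 20 of its 80 ; requirement met.
Cost = 150×14 + 80×16 + 70×26 + 110×34 + 70×44 + 20×50 = 13020.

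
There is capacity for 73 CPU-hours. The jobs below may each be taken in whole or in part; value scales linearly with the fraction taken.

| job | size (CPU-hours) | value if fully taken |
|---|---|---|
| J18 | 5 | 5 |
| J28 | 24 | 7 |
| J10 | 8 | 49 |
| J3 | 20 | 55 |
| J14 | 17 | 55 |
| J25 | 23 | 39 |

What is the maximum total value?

Rank by value-to-size ratio: J10 49/8≈6.12, J14 55/17≈3.24, J3 55/20≈2.75, J25 39/23≈1.7, J18 5/5≈1, J28 7/24≈0.292.
J10: take in full, 8 CPU-hours for value 49 ; 65 left.
All 17 CPU-hours of J14 fit (value 55) ; 48 remain.
All 20 CPU-hours of J3 fit (value 55) ; 28 remain.
Take all of J25 (23 CPU-hours, value 39) ; 5 CPU-hours left.
Take all of J18 (5 CPU-hours, value 5) ; 0 CPU-hours left.
Total value = 203.

203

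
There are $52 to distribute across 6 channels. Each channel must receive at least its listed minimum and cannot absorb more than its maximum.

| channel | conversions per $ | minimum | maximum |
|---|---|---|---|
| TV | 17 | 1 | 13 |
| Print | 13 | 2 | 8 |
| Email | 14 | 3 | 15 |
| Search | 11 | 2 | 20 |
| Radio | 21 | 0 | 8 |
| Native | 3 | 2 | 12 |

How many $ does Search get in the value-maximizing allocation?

6

Meeting every minimum uses 1+2+3+2+0+2 = 10 $, leaving 42.
Highest conversions per $ first: Radio 21 > TV 17 > Email 14 > Print 13 > Search 11 > Native 3.
Radio: +8 to 8 (cap) ; 34 left.
TV takes 12 more to reach its cap of 13 ; 22 left.
Email takes 12 more to reach its cap of 15 ; 10 left.
Print: +6 to 8 (cap) ; 4 left.
Search: +4 (room for 18) → 6. Pool exhausted.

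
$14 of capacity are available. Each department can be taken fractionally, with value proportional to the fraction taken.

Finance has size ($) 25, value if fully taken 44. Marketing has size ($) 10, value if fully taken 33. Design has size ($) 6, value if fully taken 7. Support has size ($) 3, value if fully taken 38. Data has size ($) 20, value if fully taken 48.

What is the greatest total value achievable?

Sort by value density: Support 38/3≈12.7, Marketing 33/10≈3.3, Data 48/20≈2.4, Finance 44/25≈1.76, Design 7/6≈1.17.
All 3 $ of Support fit (value 38) → 11 remain.
All 10 $ of Marketing fit (value 33) → 1 remain.
1 $ left: a 1/20 share of Data gives 48×1/20 = 2.4.
Total value = 73.4.

73.4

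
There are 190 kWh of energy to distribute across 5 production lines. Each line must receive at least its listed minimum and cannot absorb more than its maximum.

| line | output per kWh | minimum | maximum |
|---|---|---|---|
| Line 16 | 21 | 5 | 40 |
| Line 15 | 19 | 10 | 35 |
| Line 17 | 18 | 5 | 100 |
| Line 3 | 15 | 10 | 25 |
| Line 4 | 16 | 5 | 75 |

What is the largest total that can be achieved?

Meeting every minimum uses 5+10+5+10+5 = 35 kWh, leaving 155.
Rank by output per kWh: Line 16 21 > Line 15 19 > Line 17 18 > Line 4 16 > Line 3 15.
Line 16 takes 35 more to reach its cap of 40 — 120 left.
Line 15 takes 25 more to reach its cap of 35 — 95 left.
Give Line 17 95 more to hit its cap of 100 — 0 left.
Total = 21×40 + 19×35 + 18×100 + 15×10 + 16×5 = 3535.

3535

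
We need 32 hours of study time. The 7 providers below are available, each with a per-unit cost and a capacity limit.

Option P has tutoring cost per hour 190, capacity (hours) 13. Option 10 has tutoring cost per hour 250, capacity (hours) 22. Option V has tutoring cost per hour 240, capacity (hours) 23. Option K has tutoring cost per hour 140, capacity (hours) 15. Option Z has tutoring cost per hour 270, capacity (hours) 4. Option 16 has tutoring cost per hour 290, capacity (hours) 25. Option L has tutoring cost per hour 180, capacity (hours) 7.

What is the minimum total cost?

5260

Cheapest first:
Take 15 from Option K at 140 — need 17 more.
Take 7 from Option L at 180 — need 10 more.
Option P at 190: take 10 of its 13 — requirement met.
Option V, Option 10, Option Z, Option 16: unused.
Cost = 15×140 + 7×180 + 10×190 = 5260.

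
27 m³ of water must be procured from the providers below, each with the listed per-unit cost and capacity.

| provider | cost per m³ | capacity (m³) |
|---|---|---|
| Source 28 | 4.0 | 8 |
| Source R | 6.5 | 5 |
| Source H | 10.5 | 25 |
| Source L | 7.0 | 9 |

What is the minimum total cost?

Cheapest first:
Source 28 at 4.0: take all 8 m³ — 19 still needed.
Source R at 6.5: take all 5 m³ — 14 still needed.
Take 9 from Source L at 7.0 — need 5 more.
Take 5 from Source H at 10.5 to finish.
Cost = 8×4.0 + 5×6.5 + 9×7.0 + 5×10.5 = 180.

180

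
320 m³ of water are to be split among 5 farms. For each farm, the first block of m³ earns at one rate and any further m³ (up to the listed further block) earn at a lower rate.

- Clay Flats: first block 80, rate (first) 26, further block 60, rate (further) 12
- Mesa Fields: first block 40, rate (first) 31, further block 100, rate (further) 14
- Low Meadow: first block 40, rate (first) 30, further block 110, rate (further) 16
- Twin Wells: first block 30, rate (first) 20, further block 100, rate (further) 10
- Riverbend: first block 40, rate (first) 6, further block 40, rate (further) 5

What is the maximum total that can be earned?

Treat each block as its own option and order by rate: Mesa Fields/first 31 > Low Meadow/first 30 > Clay Flats/first 26 > Twin Wells/first 20 > Low Meadow/second 16 > Mesa Fields/second 14 > Clay Flats/second 12 > Twin Wells/second 10 > Riverbend/first 6 > Riverbend/second 5.
Mesa Fields/first (31): +40 ; 280 left.
Fill Low Meadow first block (40 at 30) ; 240 left.
Fill Clay Flats first block (80 at 26) ; 160 left.
Twin Wells/first (20): +30 ; 130 left.
Fill Low Meadow second block (110 at 16) ; 20 left.
20 remain; put them into Mesa Fields second at 14.
Total = 31×40 + 30×40 + 26×80 + 20×30 + 16×110 + 14×20 = 7160.

7160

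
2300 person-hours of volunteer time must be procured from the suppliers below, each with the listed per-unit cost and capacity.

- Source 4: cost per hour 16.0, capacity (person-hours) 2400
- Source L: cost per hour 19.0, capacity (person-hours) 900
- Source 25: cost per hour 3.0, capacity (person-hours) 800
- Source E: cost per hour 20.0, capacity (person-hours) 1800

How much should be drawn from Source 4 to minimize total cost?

1500

Use suppliers in increasing cost order.
Source 25 (3.0): use full 800 ; 1500 person-hours to go.
Take 1500 from Source 4 at 16.0 to finish.
Source L, Source E: unused.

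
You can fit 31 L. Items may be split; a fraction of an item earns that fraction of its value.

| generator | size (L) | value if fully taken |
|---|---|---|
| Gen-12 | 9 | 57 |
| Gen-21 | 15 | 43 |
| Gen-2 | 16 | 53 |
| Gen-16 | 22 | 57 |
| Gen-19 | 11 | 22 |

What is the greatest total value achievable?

Best value per unit of size first: Gen-12 57/9≈6.33, Gen-2 53/16≈3.31, Gen-21 43/15≈2.87, Gen-16 57/22≈2.59, Gen-19 22/11≈2.
Gen-12: take in full, 9 L for value 57 → 22 left.
Take all of Gen-2 (16 L, value 53) → 6 L left.
6 L left: a 6/15 share of Gen-21 gives 43×6/15 = 17.2.
Total value = 127.2.

127.2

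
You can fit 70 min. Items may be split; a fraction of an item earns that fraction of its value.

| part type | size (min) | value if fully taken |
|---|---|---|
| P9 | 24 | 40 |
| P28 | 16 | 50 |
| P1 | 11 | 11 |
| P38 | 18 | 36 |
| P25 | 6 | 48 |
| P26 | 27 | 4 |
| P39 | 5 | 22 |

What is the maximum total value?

Rank by value-to-size ratio: P25 48/6≈8, P39 22/5≈4.4, P28 50/16≈3.12, P38 36/18≈2, P9 40/24≈1.67, P1 11/11≈1, P26 4/27≈0.148.
Take all of P25 (6 min, value 48) — 64 min left.
Take all of P39 (5 min, value 22) — 59 min left.
Take all of P28 (16 min, value 50) — 43 min left.
P38: take in full, 18 min for value 36 — 25 left.
All 24 min of P9 fit (value 40) — 1 remain.
Only 1 min remain; take 1/11 of P1 for value 11×1/11 = 1.
Total value = 197.

197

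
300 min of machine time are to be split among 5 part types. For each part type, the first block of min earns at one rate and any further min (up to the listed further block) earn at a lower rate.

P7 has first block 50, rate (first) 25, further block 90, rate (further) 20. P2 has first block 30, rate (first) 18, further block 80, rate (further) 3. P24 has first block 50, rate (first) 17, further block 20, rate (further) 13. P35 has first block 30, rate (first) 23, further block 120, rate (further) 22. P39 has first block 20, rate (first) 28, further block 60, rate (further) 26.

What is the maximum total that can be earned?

7100

Rank every tier by rate: P39/T1 28 > P39/T2 26 > P7/T1 25 > P35/T1 23 > P35/T2 22 > P7/T2 20 > P2/T1 18 > P24/T1 17 > P24/T2 13 > P2/T2 3.
Fill P39 T1 block (20 at 28) ; 280 left.
P39 T2 at 26: fill all 60 ; 220 left.
P7 T1 at 25: fill all 50 ; 170 left.
P35 T1 at 23: fill all 30 ; 140 left.
P35 T2 at 22: fill all 120 ; 20 left.
P7 T2 at 20: only 20 left, fill 20.
Total = 28×20 + 26×60 + 25×50 + 23×30 + 22×120 + 20×20 = 7100.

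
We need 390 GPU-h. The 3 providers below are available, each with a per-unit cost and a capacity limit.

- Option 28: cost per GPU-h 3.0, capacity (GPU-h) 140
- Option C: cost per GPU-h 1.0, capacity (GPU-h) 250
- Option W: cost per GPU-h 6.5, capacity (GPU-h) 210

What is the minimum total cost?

670

Fill from the cheapest provider first.
Take 250 from Option C at 1.0 ; need 140 more.
Option 28 (3.0): use full 140 ; 0 GPU-h to go.
Option W: unused.
Cost = 250×1.0 + 140×3.0 = 670.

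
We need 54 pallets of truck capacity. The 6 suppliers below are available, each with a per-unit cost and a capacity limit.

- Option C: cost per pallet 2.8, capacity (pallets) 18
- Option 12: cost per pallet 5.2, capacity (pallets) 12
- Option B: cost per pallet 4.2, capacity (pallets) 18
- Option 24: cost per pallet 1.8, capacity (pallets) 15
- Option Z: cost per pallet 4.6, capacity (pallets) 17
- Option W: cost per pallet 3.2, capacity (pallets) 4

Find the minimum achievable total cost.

161.6

Use suppliers in increasing cost order.
Option 24 at 1.8: take all 15 pallets ; 39 still needed.
Take 18 from Option C at 2.8 ; need 21 more.
Option W (3.2): use full 4 ; 17 pallets to go.
Take 17 from Option B at 4.2 to finish.
Option Z, Option 12: unused.
Cost = 15×1.8 + 18×2.8 + 4×3.2 + 17×4.2 = 161.6.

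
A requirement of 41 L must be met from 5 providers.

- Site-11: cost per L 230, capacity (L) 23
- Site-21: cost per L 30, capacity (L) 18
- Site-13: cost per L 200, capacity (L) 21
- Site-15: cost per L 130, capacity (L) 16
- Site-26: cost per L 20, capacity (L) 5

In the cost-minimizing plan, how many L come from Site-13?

2

Cheapest first:
Site-26 at 20: take all 5 L → 36 still needed.
Site-21 (30): use full 18 → 18 L to go.
Take 16 from Site-15 at 130 → need 2 more.
Site-13 (200): take the remaining 2 → done.
Site-11: unused.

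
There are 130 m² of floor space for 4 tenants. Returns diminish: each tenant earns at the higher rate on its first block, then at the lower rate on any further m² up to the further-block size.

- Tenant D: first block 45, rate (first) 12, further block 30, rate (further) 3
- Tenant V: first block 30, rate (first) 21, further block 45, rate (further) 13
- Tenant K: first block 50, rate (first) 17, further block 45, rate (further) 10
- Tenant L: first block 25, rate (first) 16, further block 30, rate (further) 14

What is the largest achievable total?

Order all 8 blocks by rate: Tenant V/first 21 > Tenant K/first 17 > Tenant L/first 16 > Tenant L/second 14 > Tenant V/second 13 > Tenant D/first 12 > Tenant K/second 10 > Tenant D/second 3.
Tenant V/first (21): +30 ; 100 left.
Fill Tenant K first block (50 at 17) ; 50 left.
Tenant L/first (16): +25 ; 25 left.
Tenant L second at 14: only 25 left, fill 25.
Total = 21×30 + 17×50 + 16×25 + 14×25 = 2230.

2230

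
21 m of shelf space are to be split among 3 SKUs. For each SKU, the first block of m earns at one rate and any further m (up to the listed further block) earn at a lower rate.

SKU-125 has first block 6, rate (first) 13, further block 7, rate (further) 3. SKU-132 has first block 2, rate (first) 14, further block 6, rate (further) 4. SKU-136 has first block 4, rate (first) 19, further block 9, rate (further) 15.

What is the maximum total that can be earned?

Rank every tier by rate: SKU-136/first 19 > SKU-136/second 15 > SKU-132/first 14 > SKU-125/first 13 > SKU-132/second 4 > SKU-125/second 3.
Fill SKU-136 first block (4 at 19) ; 17 left.
Fill SKU-136 second block (9 at 15) ; 8 left.
SKU-132/first (14): +2 ; 6 left.
Fill SKU-125 first block (6 at 13) ; 0 left.
Total = 19×4 + 15×9 + 14×2 + 13×6 = 317.

317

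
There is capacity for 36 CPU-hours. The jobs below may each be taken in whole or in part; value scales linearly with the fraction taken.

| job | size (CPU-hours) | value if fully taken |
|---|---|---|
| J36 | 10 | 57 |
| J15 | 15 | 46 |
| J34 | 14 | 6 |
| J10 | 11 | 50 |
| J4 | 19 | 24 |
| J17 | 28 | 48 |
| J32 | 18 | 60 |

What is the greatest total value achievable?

157

Sort by value density: J36 57/10≈5.7, J10 50/11≈4.55, J32 60/18≈3.33, J15 46/15≈3.07, J17 48/28≈1.71, J4 24/19≈1.26, J34 6/14≈0.429.
Take all of J36 (10 CPU-hours, value 57) → 26 CPU-hours left.
Take all of J10 (11 CPU-hours, value 50) → 15 CPU-hours left.
15 CPU-hours left: a 15/18 share of J32 gives 60×15/18 = 50.
Total value = 157.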